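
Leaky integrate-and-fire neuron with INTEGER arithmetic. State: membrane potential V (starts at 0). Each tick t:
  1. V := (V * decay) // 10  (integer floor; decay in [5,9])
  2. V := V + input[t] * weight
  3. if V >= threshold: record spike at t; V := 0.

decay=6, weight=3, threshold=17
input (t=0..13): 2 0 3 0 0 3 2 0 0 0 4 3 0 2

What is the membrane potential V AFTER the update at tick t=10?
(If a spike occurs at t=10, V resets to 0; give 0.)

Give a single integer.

t=0: input=2 -> V=6
t=1: input=0 -> V=3
t=2: input=3 -> V=10
t=3: input=0 -> V=6
t=4: input=0 -> V=3
t=5: input=3 -> V=10
t=6: input=2 -> V=12
t=7: input=0 -> V=7
t=8: input=0 -> V=4
t=9: input=0 -> V=2
t=10: input=4 -> V=13
t=11: input=3 -> V=16
t=12: input=0 -> V=9
t=13: input=2 -> V=11

Answer: 13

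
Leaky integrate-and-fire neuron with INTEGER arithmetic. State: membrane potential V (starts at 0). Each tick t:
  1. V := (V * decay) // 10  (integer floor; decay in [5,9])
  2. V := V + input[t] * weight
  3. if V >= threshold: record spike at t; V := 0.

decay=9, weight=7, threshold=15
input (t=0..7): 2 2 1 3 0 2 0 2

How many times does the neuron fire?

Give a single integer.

t=0: input=2 -> V=14
t=1: input=2 -> V=0 FIRE
t=2: input=1 -> V=7
t=3: input=3 -> V=0 FIRE
t=4: input=0 -> V=0
t=5: input=2 -> V=14
t=6: input=0 -> V=12
t=7: input=2 -> V=0 FIRE

Answer: 3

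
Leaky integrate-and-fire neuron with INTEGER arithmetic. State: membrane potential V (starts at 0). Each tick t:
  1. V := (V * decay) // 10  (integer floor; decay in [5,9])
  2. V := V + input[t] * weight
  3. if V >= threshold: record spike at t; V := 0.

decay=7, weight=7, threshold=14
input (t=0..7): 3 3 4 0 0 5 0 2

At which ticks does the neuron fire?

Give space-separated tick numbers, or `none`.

t=0: input=3 -> V=0 FIRE
t=1: input=3 -> V=0 FIRE
t=2: input=4 -> V=0 FIRE
t=3: input=0 -> V=0
t=4: input=0 -> V=0
t=5: input=5 -> V=0 FIRE
t=6: input=0 -> V=0
t=7: input=2 -> V=0 FIRE

Answer: 0 1 2 5 7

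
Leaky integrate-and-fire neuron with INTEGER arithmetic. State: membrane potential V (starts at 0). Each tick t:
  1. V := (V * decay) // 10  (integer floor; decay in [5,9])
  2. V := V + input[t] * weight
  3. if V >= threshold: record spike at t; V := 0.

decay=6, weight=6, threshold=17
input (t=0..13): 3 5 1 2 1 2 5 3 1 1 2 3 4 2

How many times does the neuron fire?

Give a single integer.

t=0: input=3 -> V=0 FIRE
t=1: input=5 -> V=0 FIRE
t=2: input=1 -> V=6
t=3: input=2 -> V=15
t=4: input=1 -> V=15
t=5: input=2 -> V=0 FIRE
t=6: input=5 -> V=0 FIRE
t=7: input=3 -> V=0 FIRE
t=8: input=1 -> V=6
t=9: input=1 -> V=9
t=10: input=2 -> V=0 FIRE
t=11: input=3 -> V=0 FIRE
t=12: input=4 -> V=0 FIRE
t=13: input=2 -> V=12

Answer: 8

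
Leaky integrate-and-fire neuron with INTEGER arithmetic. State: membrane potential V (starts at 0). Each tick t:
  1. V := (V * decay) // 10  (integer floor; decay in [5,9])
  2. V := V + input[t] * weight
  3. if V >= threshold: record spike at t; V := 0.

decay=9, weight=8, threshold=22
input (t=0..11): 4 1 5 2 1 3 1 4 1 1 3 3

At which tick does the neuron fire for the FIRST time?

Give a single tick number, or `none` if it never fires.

Answer: 0

Derivation:
t=0: input=4 -> V=0 FIRE
t=1: input=1 -> V=8
t=2: input=5 -> V=0 FIRE
t=3: input=2 -> V=16
t=4: input=1 -> V=0 FIRE
t=5: input=3 -> V=0 FIRE
t=6: input=1 -> V=8
t=7: input=4 -> V=0 FIRE
t=8: input=1 -> V=8
t=9: input=1 -> V=15
t=10: input=3 -> V=0 FIRE
t=11: input=3 -> V=0 FIRE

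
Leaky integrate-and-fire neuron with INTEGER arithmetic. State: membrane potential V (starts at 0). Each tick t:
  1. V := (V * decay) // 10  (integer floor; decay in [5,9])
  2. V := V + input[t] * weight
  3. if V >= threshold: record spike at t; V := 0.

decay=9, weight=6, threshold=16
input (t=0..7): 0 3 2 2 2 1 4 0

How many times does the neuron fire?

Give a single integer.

t=0: input=0 -> V=0
t=1: input=3 -> V=0 FIRE
t=2: input=2 -> V=12
t=3: input=2 -> V=0 FIRE
t=4: input=2 -> V=12
t=5: input=1 -> V=0 FIRE
t=6: input=4 -> V=0 FIRE
t=7: input=0 -> V=0

Answer: 4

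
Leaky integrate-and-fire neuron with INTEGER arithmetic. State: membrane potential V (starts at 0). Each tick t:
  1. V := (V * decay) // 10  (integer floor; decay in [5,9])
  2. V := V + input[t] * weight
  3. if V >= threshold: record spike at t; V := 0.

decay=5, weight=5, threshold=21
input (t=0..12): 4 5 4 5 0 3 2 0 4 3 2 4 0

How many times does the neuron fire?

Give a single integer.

Answer: 4

Derivation:
t=0: input=4 -> V=20
t=1: input=5 -> V=0 FIRE
t=2: input=4 -> V=20
t=3: input=5 -> V=0 FIRE
t=4: input=0 -> V=0
t=5: input=3 -> V=15
t=6: input=2 -> V=17
t=7: input=0 -> V=8
t=8: input=4 -> V=0 FIRE
t=9: input=3 -> V=15
t=10: input=2 -> V=17
t=11: input=4 -> V=0 FIRE
t=12: input=0 -> V=0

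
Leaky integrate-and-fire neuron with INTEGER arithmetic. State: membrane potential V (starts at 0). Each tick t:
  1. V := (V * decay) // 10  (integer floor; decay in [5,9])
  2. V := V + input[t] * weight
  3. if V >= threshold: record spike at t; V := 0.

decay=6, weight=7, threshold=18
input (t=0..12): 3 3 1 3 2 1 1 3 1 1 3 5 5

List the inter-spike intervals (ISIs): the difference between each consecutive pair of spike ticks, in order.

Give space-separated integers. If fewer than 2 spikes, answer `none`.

Answer: 1 2 4 3 1 1

Derivation:
t=0: input=3 -> V=0 FIRE
t=1: input=3 -> V=0 FIRE
t=2: input=1 -> V=7
t=3: input=3 -> V=0 FIRE
t=4: input=2 -> V=14
t=5: input=1 -> V=15
t=6: input=1 -> V=16
t=7: input=3 -> V=0 FIRE
t=8: input=1 -> V=7
t=9: input=1 -> V=11
t=10: input=3 -> V=0 FIRE
t=11: input=5 -> V=0 FIRE
t=12: input=5 -> V=0 FIRE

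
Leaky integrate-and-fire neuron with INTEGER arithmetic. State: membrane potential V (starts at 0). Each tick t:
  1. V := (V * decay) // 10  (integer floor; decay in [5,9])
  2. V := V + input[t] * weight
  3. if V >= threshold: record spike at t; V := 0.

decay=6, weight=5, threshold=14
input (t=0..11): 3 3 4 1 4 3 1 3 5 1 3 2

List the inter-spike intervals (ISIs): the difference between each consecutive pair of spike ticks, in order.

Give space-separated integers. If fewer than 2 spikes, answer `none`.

t=0: input=3 -> V=0 FIRE
t=1: input=3 -> V=0 FIRE
t=2: input=4 -> V=0 FIRE
t=3: input=1 -> V=5
t=4: input=4 -> V=0 FIRE
t=5: input=3 -> V=0 FIRE
t=6: input=1 -> V=5
t=7: input=3 -> V=0 FIRE
t=8: input=5 -> V=0 FIRE
t=9: input=1 -> V=5
t=10: input=3 -> V=0 FIRE
t=11: input=2 -> V=10

Answer: 1 1 2 1 2 1 2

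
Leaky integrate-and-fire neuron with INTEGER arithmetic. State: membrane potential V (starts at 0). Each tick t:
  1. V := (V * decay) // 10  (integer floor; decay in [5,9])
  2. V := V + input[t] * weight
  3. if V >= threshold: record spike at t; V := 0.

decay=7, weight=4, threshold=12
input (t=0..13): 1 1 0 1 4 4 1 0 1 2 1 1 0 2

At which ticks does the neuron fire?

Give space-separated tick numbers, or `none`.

t=0: input=1 -> V=4
t=1: input=1 -> V=6
t=2: input=0 -> V=4
t=3: input=1 -> V=6
t=4: input=4 -> V=0 FIRE
t=5: input=4 -> V=0 FIRE
t=6: input=1 -> V=4
t=7: input=0 -> V=2
t=8: input=1 -> V=5
t=9: input=2 -> V=11
t=10: input=1 -> V=11
t=11: input=1 -> V=11
t=12: input=0 -> V=7
t=13: input=2 -> V=0 FIRE

Answer: 4 5 13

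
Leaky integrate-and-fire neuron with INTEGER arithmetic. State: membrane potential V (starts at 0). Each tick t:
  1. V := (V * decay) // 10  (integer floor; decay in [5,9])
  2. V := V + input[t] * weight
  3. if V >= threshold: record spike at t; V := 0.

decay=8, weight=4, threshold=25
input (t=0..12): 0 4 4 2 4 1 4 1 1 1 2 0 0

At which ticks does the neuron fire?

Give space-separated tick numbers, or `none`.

Answer: 2 6

Derivation:
t=0: input=0 -> V=0
t=1: input=4 -> V=16
t=2: input=4 -> V=0 FIRE
t=3: input=2 -> V=8
t=4: input=4 -> V=22
t=5: input=1 -> V=21
t=6: input=4 -> V=0 FIRE
t=7: input=1 -> V=4
t=8: input=1 -> V=7
t=9: input=1 -> V=9
t=10: input=2 -> V=15
t=11: input=0 -> V=12
t=12: input=0 -> V=9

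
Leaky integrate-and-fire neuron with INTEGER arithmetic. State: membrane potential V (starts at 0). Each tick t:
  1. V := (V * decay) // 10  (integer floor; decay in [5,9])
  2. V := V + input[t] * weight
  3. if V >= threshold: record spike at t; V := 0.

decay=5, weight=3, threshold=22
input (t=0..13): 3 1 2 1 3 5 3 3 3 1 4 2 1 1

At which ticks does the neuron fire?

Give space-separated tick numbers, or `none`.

t=0: input=3 -> V=9
t=1: input=1 -> V=7
t=2: input=2 -> V=9
t=3: input=1 -> V=7
t=4: input=3 -> V=12
t=5: input=5 -> V=21
t=6: input=3 -> V=19
t=7: input=3 -> V=18
t=8: input=3 -> V=18
t=9: input=1 -> V=12
t=10: input=4 -> V=18
t=11: input=2 -> V=15
t=12: input=1 -> V=10
t=13: input=1 -> V=8

Answer: none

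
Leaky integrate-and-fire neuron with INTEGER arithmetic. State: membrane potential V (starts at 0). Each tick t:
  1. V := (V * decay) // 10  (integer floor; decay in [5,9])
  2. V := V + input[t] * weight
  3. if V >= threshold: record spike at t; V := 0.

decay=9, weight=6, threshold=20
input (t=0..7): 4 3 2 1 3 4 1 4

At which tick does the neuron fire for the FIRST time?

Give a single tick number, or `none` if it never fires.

t=0: input=4 -> V=0 FIRE
t=1: input=3 -> V=18
t=2: input=2 -> V=0 FIRE
t=3: input=1 -> V=6
t=4: input=3 -> V=0 FIRE
t=5: input=4 -> V=0 FIRE
t=6: input=1 -> V=6
t=7: input=4 -> V=0 FIRE

Answer: 0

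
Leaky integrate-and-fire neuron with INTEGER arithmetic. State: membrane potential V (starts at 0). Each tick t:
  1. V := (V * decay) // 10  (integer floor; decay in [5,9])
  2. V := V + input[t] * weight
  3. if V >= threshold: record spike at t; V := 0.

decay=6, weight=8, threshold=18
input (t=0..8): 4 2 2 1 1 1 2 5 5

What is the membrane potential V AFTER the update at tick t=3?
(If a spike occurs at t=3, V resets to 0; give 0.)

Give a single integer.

Answer: 8

Derivation:
t=0: input=4 -> V=0 FIRE
t=1: input=2 -> V=16
t=2: input=2 -> V=0 FIRE
t=3: input=1 -> V=8
t=4: input=1 -> V=12
t=5: input=1 -> V=15
t=6: input=2 -> V=0 FIRE
t=7: input=5 -> V=0 FIRE
t=8: input=5 -> V=0 FIRE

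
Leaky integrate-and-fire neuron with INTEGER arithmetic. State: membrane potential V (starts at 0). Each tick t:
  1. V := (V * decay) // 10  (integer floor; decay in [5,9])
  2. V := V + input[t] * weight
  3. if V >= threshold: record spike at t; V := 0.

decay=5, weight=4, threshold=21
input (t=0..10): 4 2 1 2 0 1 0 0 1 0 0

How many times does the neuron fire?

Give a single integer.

t=0: input=4 -> V=16
t=1: input=2 -> V=16
t=2: input=1 -> V=12
t=3: input=2 -> V=14
t=4: input=0 -> V=7
t=5: input=1 -> V=7
t=6: input=0 -> V=3
t=7: input=0 -> V=1
t=8: input=1 -> V=4
t=9: input=0 -> V=2
t=10: input=0 -> V=1

Answer: 0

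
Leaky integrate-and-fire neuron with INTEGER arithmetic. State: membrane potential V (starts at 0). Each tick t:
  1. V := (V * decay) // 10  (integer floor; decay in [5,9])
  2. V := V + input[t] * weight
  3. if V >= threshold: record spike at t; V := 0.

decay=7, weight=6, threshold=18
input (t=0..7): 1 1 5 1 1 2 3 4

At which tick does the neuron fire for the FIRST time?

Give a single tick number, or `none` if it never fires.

Answer: 2

Derivation:
t=0: input=1 -> V=6
t=1: input=1 -> V=10
t=2: input=5 -> V=0 FIRE
t=3: input=1 -> V=6
t=4: input=1 -> V=10
t=5: input=2 -> V=0 FIRE
t=6: input=3 -> V=0 FIRE
t=7: input=4 -> V=0 FIRE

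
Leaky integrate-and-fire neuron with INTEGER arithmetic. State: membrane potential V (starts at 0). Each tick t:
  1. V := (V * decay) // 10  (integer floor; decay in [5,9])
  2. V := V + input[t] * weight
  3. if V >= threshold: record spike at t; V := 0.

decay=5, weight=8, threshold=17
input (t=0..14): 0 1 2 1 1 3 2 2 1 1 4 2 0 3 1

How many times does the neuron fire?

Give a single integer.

Answer: 5

Derivation:
t=0: input=0 -> V=0
t=1: input=1 -> V=8
t=2: input=2 -> V=0 FIRE
t=3: input=1 -> V=8
t=4: input=1 -> V=12
t=5: input=3 -> V=0 FIRE
t=6: input=2 -> V=16
t=7: input=2 -> V=0 FIRE
t=8: input=1 -> V=8
t=9: input=1 -> V=12
t=10: input=4 -> V=0 FIRE
t=11: input=2 -> V=16
t=12: input=0 -> V=8
t=13: input=3 -> V=0 FIRE
t=14: input=1 -> V=8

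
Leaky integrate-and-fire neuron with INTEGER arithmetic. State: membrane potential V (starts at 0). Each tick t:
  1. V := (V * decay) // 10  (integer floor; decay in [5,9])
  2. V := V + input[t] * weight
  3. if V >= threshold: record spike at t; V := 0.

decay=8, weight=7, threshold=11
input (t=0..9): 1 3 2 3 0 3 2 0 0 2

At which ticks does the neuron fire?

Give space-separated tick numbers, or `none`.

t=0: input=1 -> V=7
t=1: input=3 -> V=0 FIRE
t=2: input=2 -> V=0 FIRE
t=3: input=3 -> V=0 FIRE
t=4: input=0 -> V=0
t=5: input=3 -> V=0 FIRE
t=6: input=2 -> V=0 FIRE
t=7: input=0 -> V=0
t=8: input=0 -> V=0
t=9: input=2 -> V=0 FIRE

Answer: 1 2 3 5 6 9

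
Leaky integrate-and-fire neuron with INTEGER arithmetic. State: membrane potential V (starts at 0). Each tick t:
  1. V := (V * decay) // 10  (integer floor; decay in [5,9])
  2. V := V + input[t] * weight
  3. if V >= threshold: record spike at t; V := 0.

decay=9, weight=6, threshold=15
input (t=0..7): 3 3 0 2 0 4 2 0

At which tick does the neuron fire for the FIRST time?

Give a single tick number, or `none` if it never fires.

t=0: input=3 -> V=0 FIRE
t=1: input=3 -> V=0 FIRE
t=2: input=0 -> V=0
t=3: input=2 -> V=12
t=4: input=0 -> V=10
t=5: input=4 -> V=0 FIRE
t=6: input=2 -> V=12
t=7: input=0 -> V=10

Answer: 0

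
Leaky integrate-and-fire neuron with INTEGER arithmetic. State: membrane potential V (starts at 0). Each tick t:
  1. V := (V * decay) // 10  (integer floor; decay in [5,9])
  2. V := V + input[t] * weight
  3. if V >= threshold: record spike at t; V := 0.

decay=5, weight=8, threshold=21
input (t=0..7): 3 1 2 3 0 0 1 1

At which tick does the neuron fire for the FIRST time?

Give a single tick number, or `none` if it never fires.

Answer: 0

Derivation:
t=0: input=3 -> V=0 FIRE
t=1: input=1 -> V=8
t=2: input=2 -> V=20
t=3: input=3 -> V=0 FIRE
t=4: input=0 -> V=0
t=5: input=0 -> V=0
t=6: input=1 -> V=8
t=7: input=1 -> V=12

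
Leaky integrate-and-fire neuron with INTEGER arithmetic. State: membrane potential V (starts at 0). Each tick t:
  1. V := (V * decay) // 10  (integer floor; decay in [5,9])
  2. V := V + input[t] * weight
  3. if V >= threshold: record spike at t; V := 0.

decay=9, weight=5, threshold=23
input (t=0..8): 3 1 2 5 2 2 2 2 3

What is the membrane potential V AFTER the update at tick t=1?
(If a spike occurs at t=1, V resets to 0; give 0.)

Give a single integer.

Answer: 18

Derivation:
t=0: input=3 -> V=15
t=1: input=1 -> V=18
t=2: input=2 -> V=0 FIRE
t=3: input=5 -> V=0 FIRE
t=4: input=2 -> V=10
t=5: input=2 -> V=19
t=6: input=2 -> V=0 FIRE
t=7: input=2 -> V=10
t=8: input=3 -> V=0 FIRE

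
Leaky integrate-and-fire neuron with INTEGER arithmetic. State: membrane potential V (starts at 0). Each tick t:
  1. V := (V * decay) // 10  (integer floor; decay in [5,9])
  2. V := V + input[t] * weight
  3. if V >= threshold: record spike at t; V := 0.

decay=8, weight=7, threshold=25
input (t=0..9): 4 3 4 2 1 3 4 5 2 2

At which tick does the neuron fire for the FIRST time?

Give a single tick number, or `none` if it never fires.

Answer: 0

Derivation:
t=0: input=4 -> V=0 FIRE
t=1: input=3 -> V=21
t=2: input=4 -> V=0 FIRE
t=3: input=2 -> V=14
t=4: input=1 -> V=18
t=5: input=3 -> V=0 FIRE
t=6: input=4 -> V=0 FIRE
t=7: input=5 -> V=0 FIRE
t=8: input=2 -> V=14
t=9: input=2 -> V=0 FIRE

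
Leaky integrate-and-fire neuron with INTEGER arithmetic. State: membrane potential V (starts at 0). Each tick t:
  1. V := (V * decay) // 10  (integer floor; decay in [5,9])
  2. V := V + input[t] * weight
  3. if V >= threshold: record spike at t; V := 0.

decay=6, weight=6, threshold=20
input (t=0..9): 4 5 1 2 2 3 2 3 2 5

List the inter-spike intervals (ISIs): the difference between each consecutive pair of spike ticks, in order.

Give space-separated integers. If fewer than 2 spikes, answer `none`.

t=0: input=4 -> V=0 FIRE
t=1: input=5 -> V=0 FIRE
t=2: input=1 -> V=6
t=3: input=2 -> V=15
t=4: input=2 -> V=0 FIRE
t=5: input=3 -> V=18
t=6: input=2 -> V=0 FIRE
t=7: input=3 -> V=18
t=8: input=2 -> V=0 FIRE
t=9: input=5 -> V=0 FIRE

Answer: 1 3 2 2 1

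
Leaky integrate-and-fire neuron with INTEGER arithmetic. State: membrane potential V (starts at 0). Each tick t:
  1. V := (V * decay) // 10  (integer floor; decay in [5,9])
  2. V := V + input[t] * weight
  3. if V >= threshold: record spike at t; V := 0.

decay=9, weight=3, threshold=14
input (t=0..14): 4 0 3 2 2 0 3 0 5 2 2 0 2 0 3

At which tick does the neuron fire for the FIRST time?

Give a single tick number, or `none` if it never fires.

t=0: input=4 -> V=12
t=1: input=0 -> V=10
t=2: input=3 -> V=0 FIRE
t=3: input=2 -> V=6
t=4: input=2 -> V=11
t=5: input=0 -> V=9
t=6: input=3 -> V=0 FIRE
t=7: input=0 -> V=0
t=8: input=5 -> V=0 FIRE
t=9: input=2 -> V=6
t=10: input=2 -> V=11
t=11: input=0 -> V=9
t=12: input=2 -> V=0 FIRE
t=13: input=0 -> V=0
t=14: input=3 -> V=9

Answer: 2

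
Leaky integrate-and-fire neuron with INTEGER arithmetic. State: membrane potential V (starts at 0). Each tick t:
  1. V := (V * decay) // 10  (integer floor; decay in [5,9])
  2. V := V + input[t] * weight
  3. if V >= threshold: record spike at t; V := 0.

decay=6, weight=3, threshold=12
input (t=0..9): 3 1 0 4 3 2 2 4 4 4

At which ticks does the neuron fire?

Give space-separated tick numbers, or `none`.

t=0: input=3 -> V=9
t=1: input=1 -> V=8
t=2: input=0 -> V=4
t=3: input=4 -> V=0 FIRE
t=4: input=3 -> V=9
t=5: input=2 -> V=11
t=6: input=2 -> V=0 FIRE
t=7: input=4 -> V=0 FIRE
t=8: input=4 -> V=0 FIRE
t=9: input=4 -> V=0 FIRE

Answer: 3 6 7 8 9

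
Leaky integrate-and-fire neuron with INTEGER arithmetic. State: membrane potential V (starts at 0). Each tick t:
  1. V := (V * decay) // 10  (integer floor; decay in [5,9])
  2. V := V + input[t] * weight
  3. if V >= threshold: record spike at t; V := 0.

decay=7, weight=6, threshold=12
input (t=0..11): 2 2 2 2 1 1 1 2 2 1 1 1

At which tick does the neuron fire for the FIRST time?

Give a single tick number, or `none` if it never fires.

Answer: 0

Derivation:
t=0: input=2 -> V=0 FIRE
t=1: input=2 -> V=0 FIRE
t=2: input=2 -> V=0 FIRE
t=3: input=2 -> V=0 FIRE
t=4: input=1 -> V=6
t=5: input=1 -> V=10
t=6: input=1 -> V=0 FIRE
t=7: input=2 -> V=0 FIRE
t=8: input=2 -> V=0 FIRE
t=9: input=1 -> V=6
t=10: input=1 -> V=10
t=11: input=1 -> V=0 FIRE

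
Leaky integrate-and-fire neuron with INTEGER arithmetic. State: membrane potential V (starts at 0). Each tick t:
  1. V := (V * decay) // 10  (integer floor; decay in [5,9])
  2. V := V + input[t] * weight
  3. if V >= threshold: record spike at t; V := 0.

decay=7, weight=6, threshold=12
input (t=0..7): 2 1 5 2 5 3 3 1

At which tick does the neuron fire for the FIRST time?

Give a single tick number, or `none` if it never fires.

t=0: input=2 -> V=0 FIRE
t=1: input=1 -> V=6
t=2: input=5 -> V=0 FIRE
t=3: input=2 -> V=0 FIRE
t=4: input=5 -> V=0 FIRE
t=5: input=3 -> V=0 FIRE
t=6: input=3 -> V=0 FIRE
t=7: input=1 -> V=6

Answer: 0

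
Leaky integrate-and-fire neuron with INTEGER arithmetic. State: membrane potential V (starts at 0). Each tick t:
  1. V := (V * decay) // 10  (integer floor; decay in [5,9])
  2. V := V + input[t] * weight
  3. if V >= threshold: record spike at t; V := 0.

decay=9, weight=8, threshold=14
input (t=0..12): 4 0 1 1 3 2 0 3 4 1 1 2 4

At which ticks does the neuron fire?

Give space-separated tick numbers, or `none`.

Answer: 0 3 4 5 7 8 10 11 12

Derivation:
t=0: input=4 -> V=0 FIRE
t=1: input=0 -> V=0
t=2: input=1 -> V=8
t=3: input=1 -> V=0 FIRE
t=4: input=3 -> V=0 FIRE
t=5: input=2 -> V=0 FIRE
t=6: input=0 -> V=0
t=7: input=3 -> V=0 FIRE
t=8: input=4 -> V=0 FIRE
t=9: input=1 -> V=8
t=10: input=1 -> V=0 FIRE
t=11: input=2 -> V=0 FIRE
t=12: input=4 -> V=0 FIRE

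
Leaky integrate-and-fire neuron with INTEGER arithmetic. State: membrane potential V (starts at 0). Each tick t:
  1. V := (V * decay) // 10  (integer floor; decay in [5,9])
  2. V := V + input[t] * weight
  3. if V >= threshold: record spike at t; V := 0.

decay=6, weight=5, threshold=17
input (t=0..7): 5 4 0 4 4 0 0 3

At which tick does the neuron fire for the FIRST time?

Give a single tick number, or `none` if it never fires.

Answer: 0

Derivation:
t=0: input=5 -> V=0 FIRE
t=1: input=4 -> V=0 FIRE
t=2: input=0 -> V=0
t=3: input=4 -> V=0 FIRE
t=4: input=4 -> V=0 FIRE
t=5: input=0 -> V=0
t=6: input=0 -> V=0
t=7: input=3 -> V=15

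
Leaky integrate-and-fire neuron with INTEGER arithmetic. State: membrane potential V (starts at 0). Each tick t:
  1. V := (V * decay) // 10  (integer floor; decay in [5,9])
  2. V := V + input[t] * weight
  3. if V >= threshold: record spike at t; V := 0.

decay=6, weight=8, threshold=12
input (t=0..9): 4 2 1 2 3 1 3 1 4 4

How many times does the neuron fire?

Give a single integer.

t=0: input=4 -> V=0 FIRE
t=1: input=2 -> V=0 FIRE
t=2: input=1 -> V=8
t=3: input=2 -> V=0 FIRE
t=4: input=3 -> V=0 FIRE
t=5: input=1 -> V=8
t=6: input=3 -> V=0 FIRE
t=7: input=1 -> V=8
t=8: input=4 -> V=0 FIRE
t=9: input=4 -> V=0 FIRE

Answer: 7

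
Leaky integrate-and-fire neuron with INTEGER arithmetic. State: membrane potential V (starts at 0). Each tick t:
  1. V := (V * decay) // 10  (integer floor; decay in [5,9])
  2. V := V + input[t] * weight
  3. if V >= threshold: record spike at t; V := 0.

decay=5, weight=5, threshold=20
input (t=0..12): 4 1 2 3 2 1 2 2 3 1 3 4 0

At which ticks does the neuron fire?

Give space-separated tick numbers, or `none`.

t=0: input=4 -> V=0 FIRE
t=1: input=1 -> V=5
t=2: input=2 -> V=12
t=3: input=3 -> V=0 FIRE
t=4: input=2 -> V=10
t=5: input=1 -> V=10
t=6: input=2 -> V=15
t=7: input=2 -> V=17
t=8: input=3 -> V=0 FIRE
t=9: input=1 -> V=5
t=10: input=3 -> V=17
t=11: input=4 -> V=0 FIRE
t=12: input=0 -> V=0

Answer: 0 3 8 11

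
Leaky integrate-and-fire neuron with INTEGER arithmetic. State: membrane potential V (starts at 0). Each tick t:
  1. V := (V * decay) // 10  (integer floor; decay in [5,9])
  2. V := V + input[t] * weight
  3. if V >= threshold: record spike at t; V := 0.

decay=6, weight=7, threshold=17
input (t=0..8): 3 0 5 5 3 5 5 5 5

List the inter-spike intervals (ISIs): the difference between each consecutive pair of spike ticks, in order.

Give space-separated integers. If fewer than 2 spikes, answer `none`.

t=0: input=3 -> V=0 FIRE
t=1: input=0 -> V=0
t=2: input=5 -> V=0 FIRE
t=3: input=5 -> V=0 FIRE
t=4: input=3 -> V=0 FIRE
t=5: input=5 -> V=0 FIRE
t=6: input=5 -> V=0 FIRE
t=7: input=5 -> V=0 FIRE
t=8: input=5 -> V=0 FIRE

Answer: 2 1 1 1 1 1 1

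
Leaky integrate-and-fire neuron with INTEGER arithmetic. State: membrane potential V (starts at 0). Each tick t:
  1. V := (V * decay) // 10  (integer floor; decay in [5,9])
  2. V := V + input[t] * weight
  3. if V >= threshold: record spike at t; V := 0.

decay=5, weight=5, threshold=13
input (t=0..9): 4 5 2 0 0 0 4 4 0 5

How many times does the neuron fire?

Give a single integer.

t=0: input=4 -> V=0 FIRE
t=1: input=5 -> V=0 FIRE
t=2: input=2 -> V=10
t=3: input=0 -> V=5
t=4: input=0 -> V=2
t=5: input=0 -> V=1
t=6: input=4 -> V=0 FIRE
t=7: input=4 -> V=0 FIRE
t=8: input=0 -> V=0
t=9: input=5 -> V=0 FIRE

Answer: 5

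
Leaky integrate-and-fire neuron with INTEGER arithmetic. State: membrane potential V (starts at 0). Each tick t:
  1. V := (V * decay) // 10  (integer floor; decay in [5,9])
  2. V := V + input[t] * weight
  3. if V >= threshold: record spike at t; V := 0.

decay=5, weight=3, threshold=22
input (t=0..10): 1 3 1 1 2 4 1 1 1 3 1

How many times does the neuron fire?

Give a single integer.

Answer: 0

Derivation:
t=0: input=1 -> V=3
t=1: input=3 -> V=10
t=2: input=1 -> V=8
t=3: input=1 -> V=7
t=4: input=2 -> V=9
t=5: input=4 -> V=16
t=6: input=1 -> V=11
t=7: input=1 -> V=8
t=8: input=1 -> V=7
t=9: input=3 -> V=12
t=10: input=1 -> V=9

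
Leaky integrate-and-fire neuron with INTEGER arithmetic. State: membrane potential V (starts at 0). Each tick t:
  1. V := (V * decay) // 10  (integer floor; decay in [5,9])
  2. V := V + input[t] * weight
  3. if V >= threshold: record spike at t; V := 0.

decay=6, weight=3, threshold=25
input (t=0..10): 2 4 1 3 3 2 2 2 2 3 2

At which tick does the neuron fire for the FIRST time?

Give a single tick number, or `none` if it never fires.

t=0: input=2 -> V=6
t=1: input=4 -> V=15
t=2: input=1 -> V=12
t=3: input=3 -> V=16
t=4: input=3 -> V=18
t=5: input=2 -> V=16
t=6: input=2 -> V=15
t=7: input=2 -> V=15
t=8: input=2 -> V=15
t=9: input=3 -> V=18
t=10: input=2 -> V=16

Answer: none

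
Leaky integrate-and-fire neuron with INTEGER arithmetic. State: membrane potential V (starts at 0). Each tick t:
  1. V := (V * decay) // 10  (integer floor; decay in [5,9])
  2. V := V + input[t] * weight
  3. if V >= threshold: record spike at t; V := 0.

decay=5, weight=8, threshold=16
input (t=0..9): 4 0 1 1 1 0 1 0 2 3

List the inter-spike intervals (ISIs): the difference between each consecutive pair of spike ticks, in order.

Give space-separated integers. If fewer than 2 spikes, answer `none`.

t=0: input=4 -> V=0 FIRE
t=1: input=0 -> V=0
t=2: input=1 -> V=8
t=3: input=1 -> V=12
t=4: input=1 -> V=14
t=5: input=0 -> V=7
t=6: input=1 -> V=11
t=7: input=0 -> V=5
t=8: input=2 -> V=0 FIRE
t=9: input=3 -> V=0 FIRE

Answer: 8 1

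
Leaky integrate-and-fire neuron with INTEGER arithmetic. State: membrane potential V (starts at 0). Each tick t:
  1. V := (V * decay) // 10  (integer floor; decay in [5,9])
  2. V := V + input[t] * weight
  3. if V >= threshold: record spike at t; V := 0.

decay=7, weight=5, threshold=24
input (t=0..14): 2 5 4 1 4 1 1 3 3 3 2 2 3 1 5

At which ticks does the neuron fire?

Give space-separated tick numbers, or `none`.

t=0: input=2 -> V=10
t=1: input=5 -> V=0 FIRE
t=2: input=4 -> V=20
t=3: input=1 -> V=19
t=4: input=4 -> V=0 FIRE
t=5: input=1 -> V=5
t=6: input=1 -> V=8
t=7: input=3 -> V=20
t=8: input=3 -> V=0 FIRE
t=9: input=3 -> V=15
t=10: input=2 -> V=20
t=11: input=2 -> V=0 FIRE
t=12: input=3 -> V=15
t=13: input=1 -> V=15
t=14: input=5 -> V=0 FIRE

Answer: 1 4 8 11 14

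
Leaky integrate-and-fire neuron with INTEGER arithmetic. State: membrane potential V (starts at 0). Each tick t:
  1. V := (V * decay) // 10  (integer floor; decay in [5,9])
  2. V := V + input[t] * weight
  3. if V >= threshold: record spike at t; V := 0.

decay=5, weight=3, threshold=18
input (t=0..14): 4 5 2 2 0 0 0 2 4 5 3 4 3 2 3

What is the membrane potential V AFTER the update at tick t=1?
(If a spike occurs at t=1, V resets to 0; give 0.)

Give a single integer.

t=0: input=4 -> V=12
t=1: input=5 -> V=0 FIRE
t=2: input=2 -> V=6
t=3: input=2 -> V=9
t=4: input=0 -> V=4
t=5: input=0 -> V=2
t=6: input=0 -> V=1
t=7: input=2 -> V=6
t=8: input=4 -> V=15
t=9: input=5 -> V=0 FIRE
t=10: input=3 -> V=9
t=11: input=4 -> V=16
t=12: input=3 -> V=17
t=13: input=2 -> V=14
t=14: input=3 -> V=16

Answer: 0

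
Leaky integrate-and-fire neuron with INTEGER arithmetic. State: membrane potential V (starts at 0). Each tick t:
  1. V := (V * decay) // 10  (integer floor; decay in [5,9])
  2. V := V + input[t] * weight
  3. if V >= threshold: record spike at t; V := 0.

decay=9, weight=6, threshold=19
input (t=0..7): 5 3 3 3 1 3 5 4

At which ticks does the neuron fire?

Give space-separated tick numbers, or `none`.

Answer: 0 2 4 6 7

Derivation:
t=0: input=5 -> V=0 FIRE
t=1: input=3 -> V=18
t=2: input=3 -> V=0 FIRE
t=3: input=3 -> V=18
t=4: input=1 -> V=0 FIRE
t=5: input=3 -> V=18
t=6: input=5 -> V=0 FIRE
t=7: input=4 -> V=0 FIRE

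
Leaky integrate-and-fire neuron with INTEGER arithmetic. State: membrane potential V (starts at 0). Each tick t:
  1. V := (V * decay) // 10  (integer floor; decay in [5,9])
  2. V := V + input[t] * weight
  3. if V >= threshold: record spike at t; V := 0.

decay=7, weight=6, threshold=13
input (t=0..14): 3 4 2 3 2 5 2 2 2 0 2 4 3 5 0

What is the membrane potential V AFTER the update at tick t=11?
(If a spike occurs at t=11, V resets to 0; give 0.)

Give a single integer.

Answer: 0

Derivation:
t=0: input=3 -> V=0 FIRE
t=1: input=4 -> V=0 FIRE
t=2: input=2 -> V=12
t=3: input=3 -> V=0 FIRE
t=4: input=2 -> V=12
t=5: input=5 -> V=0 FIRE
t=6: input=2 -> V=12
t=7: input=2 -> V=0 FIRE
t=8: input=2 -> V=12
t=9: input=0 -> V=8
t=10: input=2 -> V=0 FIRE
t=11: input=4 -> V=0 FIRE
t=12: input=3 -> V=0 FIRE
t=13: input=5 -> V=0 FIRE
t=14: input=0 -> V=0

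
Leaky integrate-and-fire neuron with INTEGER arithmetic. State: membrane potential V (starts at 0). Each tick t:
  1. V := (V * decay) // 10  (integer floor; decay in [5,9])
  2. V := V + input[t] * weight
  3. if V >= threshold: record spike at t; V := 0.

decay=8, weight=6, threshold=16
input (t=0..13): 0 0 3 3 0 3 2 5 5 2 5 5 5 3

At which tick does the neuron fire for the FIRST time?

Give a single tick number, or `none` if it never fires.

t=0: input=0 -> V=0
t=1: input=0 -> V=0
t=2: input=3 -> V=0 FIRE
t=3: input=3 -> V=0 FIRE
t=4: input=0 -> V=0
t=5: input=3 -> V=0 FIRE
t=6: input=2 -> V=12
t=7: input=5 -> V=0 FIRE
t=8: input=5 -> V=0 FIRE
t=9: input=2 -> V=12
t=10: input=5 -> V=0 FIRE
t=11: input=5 -> V=0 FIRE
t=12: input=5 -> V=0 FIRE
t=13: input=3 -> V=0 FIRE

Answer: 2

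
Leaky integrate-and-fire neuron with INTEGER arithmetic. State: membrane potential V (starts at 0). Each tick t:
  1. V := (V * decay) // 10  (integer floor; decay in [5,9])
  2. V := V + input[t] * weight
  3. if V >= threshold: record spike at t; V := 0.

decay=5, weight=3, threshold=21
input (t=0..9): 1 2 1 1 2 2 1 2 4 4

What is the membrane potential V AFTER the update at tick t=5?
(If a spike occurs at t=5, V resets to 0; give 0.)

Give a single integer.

t=0: input=1 -> V=3
t=1: input=2 -> V=7
t=2: input=1 -> V=6
t=3: input=1 -> V=6
t=4: input=2 -> V=9
t=5: input=2 -> V=10
t=6: input=1 -> V=8
t=7: input=2 -> V=10
t=8: input=4 -> V=17
t=9: input=4 -> V=20

Answer: 10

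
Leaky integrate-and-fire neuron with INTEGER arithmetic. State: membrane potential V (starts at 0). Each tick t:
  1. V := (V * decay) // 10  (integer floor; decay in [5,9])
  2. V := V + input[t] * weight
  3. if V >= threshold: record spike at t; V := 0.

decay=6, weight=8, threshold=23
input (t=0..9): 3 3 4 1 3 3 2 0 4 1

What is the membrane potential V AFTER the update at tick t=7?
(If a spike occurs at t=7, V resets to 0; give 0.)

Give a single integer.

t=0: input=3 -> V=0 FIRE
t=1: input=3 -> V=0 FIRE
t=2: input=4 -> V=0 FIRE
t=3: input=1 -> V=8
t=4: input=3 -> V=0 FIRE
t=5: input=3 -> V=0 FIRE
t=6: input=2 -> V=16
t=7: input=0 -> V=9
t=8: input=4 -> V=0 FIRE
t=9: input=1 -> V=8

Answer: 9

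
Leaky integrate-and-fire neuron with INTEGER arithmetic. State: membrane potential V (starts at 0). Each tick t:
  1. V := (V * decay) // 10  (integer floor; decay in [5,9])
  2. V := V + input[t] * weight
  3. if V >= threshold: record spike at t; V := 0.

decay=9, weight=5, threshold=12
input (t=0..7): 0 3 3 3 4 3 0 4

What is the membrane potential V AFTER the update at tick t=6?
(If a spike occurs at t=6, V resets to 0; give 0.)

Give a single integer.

Answer: 0

Derivation:
t=0: input=0 -> V=0
t=1: input=3 -> V=0 FIRE
t=2: input=3 -> V=0 FIRE
t=3: input=3 -> V=0 FIRE
t=4: input=4 -> V=0 FIRE
t=5: input=3 -> V=0 FIRE
t=6: input=0 -> V=0
t=7: input=4 -> V=0 FIRE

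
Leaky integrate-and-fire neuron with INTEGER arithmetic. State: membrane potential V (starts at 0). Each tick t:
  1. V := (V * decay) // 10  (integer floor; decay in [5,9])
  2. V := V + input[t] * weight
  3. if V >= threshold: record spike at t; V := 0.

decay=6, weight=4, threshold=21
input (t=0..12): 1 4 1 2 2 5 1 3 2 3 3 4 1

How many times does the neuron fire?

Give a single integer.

t=0: input=1 -> V=4
t=1: input=4 -> V=18
t=2: input=1 -> V=14
t=3: input=2 -> V=16
t=4: input=2 -> V=17
t=5: input=5 -> V=0 FIRE
t=6: input=1 -> V=4
t=7: input=3 -> V=14
t=8: input=2 -> V=16
t=9: input=3 -> V=0 FIRE
t=10: input=3 -> V=12
t=11: input=4 -> V=0 FIRE
t=12: input=1 -> V=4

Answer: 3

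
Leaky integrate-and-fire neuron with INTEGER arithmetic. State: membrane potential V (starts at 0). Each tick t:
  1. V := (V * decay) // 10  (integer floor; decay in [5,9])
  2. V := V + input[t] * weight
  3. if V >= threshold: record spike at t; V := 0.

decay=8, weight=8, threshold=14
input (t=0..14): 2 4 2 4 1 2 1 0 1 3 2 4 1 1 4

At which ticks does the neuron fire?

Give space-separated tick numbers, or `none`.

t=0: input=2 -> V=0 FIRE
t=1: input=4 -> V=0 FIRE
t=2: input=2 -> V=0 FIRE
t=3: input=4 -> V=0 FIRE
t=4: input=1 -> V=8
t=5: input=2 -> V=0 FIRE
t=6: input=1 -> V=8
t=7: input=0 -> V=6
t=8: input=1 -> V=12
t=9: input=3 -> V=0 FIRE
t=10: input=2 -> V=0 FIRE
t=11: input=4 -> V=0 FIRE
t=12: input=1 -> V=8
t=13: input=1 -> V=0 FIRE
t=14: input=4 -> V=0 FIRE

Answer: 0 1 2 3 5 9 10 11 13 14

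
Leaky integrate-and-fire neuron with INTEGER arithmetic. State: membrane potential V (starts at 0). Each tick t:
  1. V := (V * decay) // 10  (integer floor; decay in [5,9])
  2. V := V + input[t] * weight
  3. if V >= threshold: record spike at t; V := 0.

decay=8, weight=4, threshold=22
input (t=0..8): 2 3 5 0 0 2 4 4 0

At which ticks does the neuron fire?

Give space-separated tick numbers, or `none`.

Answer: 2 6

Derivation:
t=0: input=2 -> V=8
t=1: input=3 -> V=18
t=2: input=5 -> V=0 FIRE
t=3: input=0 -> V=0
t=4: input=0 -> V=0
t=5: input=2 -> V=8
t=6: input=4 -> V=0 FIRE
t=7: input=4 -> V=16
t=8: input=0 -> V=12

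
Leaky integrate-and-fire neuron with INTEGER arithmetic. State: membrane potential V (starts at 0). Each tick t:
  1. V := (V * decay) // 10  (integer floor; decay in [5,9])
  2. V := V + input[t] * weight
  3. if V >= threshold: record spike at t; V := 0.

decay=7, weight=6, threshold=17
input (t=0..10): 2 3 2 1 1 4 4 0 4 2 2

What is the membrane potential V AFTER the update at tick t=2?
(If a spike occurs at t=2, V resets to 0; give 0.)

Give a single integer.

t=0: input=2 -> V=12
t=1: input=3 -> V=0 FIRE
t=2: input=2 -> V=12
t=3: input=1 -> V=14
t=4: input=1 -> V=15
t=5: input=4 -> V=0 FIRE
t=6: input=4 -> V=0 FIRE
t=7: input=0 -> V=0
t=8: input=4 -> V=0 FIRE
t=9: input=2 -> V=12
t=10: input=2 -> V=0 FIRE

Answer: 12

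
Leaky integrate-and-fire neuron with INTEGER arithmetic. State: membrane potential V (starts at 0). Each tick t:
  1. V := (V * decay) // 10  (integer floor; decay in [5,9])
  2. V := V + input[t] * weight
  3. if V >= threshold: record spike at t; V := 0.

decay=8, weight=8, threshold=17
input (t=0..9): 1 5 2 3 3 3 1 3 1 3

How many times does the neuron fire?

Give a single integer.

t=0: input=1 -> V=8
t=1: input=5 -> V=0 FIRE
t=2: input=2 -> V=16
t=3: input=3 -> V=0 FIRE
t=4: input=3 -> V=0 FIRE
t=5: input=3 -> V=0 FIRE
t=6: input=1 -> V=8
t=7: input=3 -> V=0 FIRE
t=8: input=1 -> V=8
t=9: input=3 -> V=0 FIRE

Answer: 6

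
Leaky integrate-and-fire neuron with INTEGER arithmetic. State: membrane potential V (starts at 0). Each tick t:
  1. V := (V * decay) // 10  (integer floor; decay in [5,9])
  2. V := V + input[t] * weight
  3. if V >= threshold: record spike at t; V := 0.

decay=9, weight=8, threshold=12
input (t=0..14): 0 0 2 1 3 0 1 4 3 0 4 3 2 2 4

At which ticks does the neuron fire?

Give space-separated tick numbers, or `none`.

t=0: input=0 -> V=0
t=1: input=0 -> V=0
t=2: input=2 -> V=0 FIRE
t=3: input=1 -> V=8
t=4: input=3 -> V=0 FIRE
t=5: input=0 -> V=0
t=6: input=1 -> V=8
t=7: input=4 -> V=0 FIRE
t=8: input=3 -> V=0 FIRE
t=9: input=0 -> V=0
t=10: input=4 -> V=0 FIRE
t=11: input=3 -> V=0 FIRE
t=12: input=2 -> V=0 FIRE
t=13: input=2 -> V=0 FIRE
t=14: input=4 -> V=0 FIRE

Answer: 2 4 7 8 10 11 12 13 14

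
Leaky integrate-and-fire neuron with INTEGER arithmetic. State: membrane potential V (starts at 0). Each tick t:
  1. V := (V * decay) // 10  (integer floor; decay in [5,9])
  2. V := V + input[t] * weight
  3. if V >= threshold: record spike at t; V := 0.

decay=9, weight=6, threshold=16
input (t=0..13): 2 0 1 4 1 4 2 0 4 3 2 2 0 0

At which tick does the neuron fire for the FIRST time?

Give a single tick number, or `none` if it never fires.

Answer: 3

Derivation:
t=0: input=2 -> V=12
t=1: input=0 -> V=10
t=2: input=1 -> V=15
t=3: input=4 -> V=0 FIRE
t=4: input=1 -> V=6
t=5: input=4 -> V=0 FIRE
t=6: input=2 -> V=12
t=7: input=0 -> V=10
t=8: input=4 -> V=0 FIRE
t=9: input=3 -> V=0 FIRE
t=10: input=2 -> V=12
t=11: input=2 -> V=0 FIRE
t=12: input=0 -> V=0
t=13: input=0 -> V=0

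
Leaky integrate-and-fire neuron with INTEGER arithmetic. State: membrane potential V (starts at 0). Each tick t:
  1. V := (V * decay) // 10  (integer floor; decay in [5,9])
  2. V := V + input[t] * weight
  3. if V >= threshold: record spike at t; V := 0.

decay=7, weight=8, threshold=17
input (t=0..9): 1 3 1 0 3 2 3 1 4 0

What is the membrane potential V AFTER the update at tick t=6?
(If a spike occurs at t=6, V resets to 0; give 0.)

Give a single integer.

Answer: 0

Derivation:
t=0: input=1 -> V=8
t=1: input=3 -> V=0 FIRE
t=2: input=1 -> V=8
t=3: input=0 -> V=5
t=4: input=3 -> V=0 FIRE
t=5: input=2 -> V=16
t=6: input=3 -> V=0 FIRE
t=7: input=1 -> V=8
t=8: input=4 -> V=0 FIRE
t=9: input=0 -> V=0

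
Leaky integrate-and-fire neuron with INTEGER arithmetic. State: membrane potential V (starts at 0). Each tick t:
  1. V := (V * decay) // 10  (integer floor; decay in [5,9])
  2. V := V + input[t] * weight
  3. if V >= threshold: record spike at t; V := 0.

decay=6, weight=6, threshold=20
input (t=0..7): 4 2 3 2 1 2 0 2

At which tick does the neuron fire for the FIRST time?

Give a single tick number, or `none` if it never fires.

Answer: 0

Derivation:
t=0: input=4 -> V=0 FIRE
t=1: input=2 -> V=12
t=2: input=3 -> V=0 FIRE
t=3: input=2 -> V=12
t=4: input=1 -> V=13
t=5: input=2 -> V=19
t=6: input=0 -> V=11
t=7: input=2 -> V=18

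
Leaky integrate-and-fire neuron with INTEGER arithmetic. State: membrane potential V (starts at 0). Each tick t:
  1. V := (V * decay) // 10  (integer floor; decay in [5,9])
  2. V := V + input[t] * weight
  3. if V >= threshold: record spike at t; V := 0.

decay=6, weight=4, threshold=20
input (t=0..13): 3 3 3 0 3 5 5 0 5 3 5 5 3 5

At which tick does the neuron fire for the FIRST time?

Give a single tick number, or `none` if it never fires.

Answer: 2

Derivation:
t=0: input=3 -> V=12
t=1: input=3 -> V=19
t=2: input=3 -> V=0 FIRE
t=3: input=0 -> V=0
t=4: input=3 -> V=12
t=5: input=5 -> V=0 FIRE
t=6: input=5 -> V=0 FIRE
t=7: input=0 -> V=0
t=8: input=5 -> V=0 FIRE
t=9: input=3 -> V=12
t=10: input=5 -> V=0 FIRE
t=11: input=5 -> V=0 FIRE
t=12: input=3 -> V=12
t=13: input=5 -> V=0 FIRE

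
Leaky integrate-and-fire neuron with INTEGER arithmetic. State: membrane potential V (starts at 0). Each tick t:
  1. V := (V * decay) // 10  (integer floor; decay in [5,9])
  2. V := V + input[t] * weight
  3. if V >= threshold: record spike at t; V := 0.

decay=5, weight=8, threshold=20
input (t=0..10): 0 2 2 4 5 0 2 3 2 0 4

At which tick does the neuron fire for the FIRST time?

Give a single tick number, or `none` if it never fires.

t=0: input=0 -> V=0
t=1: input=2 -> V=16
t=2: input=2 -> V=0 FIRE
t=3: input=4 -> V=0 FIRE
t=4: input=5 -> V=0 FIRE
t=5: input=0 -> V=0
t=6: input=2 -> V=16
t=7: input=3 -> V=0 FIRE
t=8: input=2 -> V=16
t=9: input=0 -> V=8
t=10: input=4 -> V=0 FIRE

Answer: 2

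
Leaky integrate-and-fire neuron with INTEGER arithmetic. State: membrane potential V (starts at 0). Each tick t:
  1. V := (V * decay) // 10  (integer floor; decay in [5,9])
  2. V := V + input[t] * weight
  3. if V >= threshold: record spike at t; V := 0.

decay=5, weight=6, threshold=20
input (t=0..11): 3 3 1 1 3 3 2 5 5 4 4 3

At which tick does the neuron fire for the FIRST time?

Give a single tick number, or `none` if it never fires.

Answer: 1

Derivation:
t=0: input=3 -> V=18
t=1: input=3 -> V=0 FIRE
t=2: input=1 -> V=6
t=3: input=1 -> V=9
t=4: input=3 -> V=0 FIRE
t=5: input=3 -> V=18
t=6: input=2 -> V=0 FIRE
t=7: input=5 -> V=0 FIRE
t=8: input=5 -> V=0 FIRE
t=9: input=4 -> V=0 FIRE
t=10: input=4 -> V=0 FIRE
t=11: input=3 -> V=18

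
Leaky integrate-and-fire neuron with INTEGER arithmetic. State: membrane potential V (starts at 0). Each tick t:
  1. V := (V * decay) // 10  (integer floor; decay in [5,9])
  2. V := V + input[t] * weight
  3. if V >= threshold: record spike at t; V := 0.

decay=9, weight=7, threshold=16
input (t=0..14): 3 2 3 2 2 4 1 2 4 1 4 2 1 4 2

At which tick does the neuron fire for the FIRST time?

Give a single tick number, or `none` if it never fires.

Answer: 0

Derivation:
t=0: input=3 -> V=0 FIRE
t=1: input=2 -> V=14
t=2: input=3 -> V=0 FIRE
t=3: input=2 -> V=14
t=4: input=2 -> V=0 FIRE
t=5: input=4 -> V=0 FIRE
t=6: input=1 -> V=7
t=7: input=2 -> V=0 FIRE
t=8: input=4 -> V=0 FIRE
t=9: input=1 -> V=7
t=10: input=4 -> V=0 FIRE
t=11: input=2 -> V=14
t=12: input=1 -> V=0 FIRE
t=13: input=4 -> V=0 FIRE
t=14: input=2 -> V=14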